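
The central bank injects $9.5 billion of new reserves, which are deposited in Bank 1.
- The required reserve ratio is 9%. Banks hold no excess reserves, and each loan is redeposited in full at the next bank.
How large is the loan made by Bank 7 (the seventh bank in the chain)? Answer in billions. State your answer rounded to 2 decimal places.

Each bank lends a fraction (1 − rr) = 0.9100 of the deposit it receives, so Bank 7 receives 9.5·0.9100^6 and lends 9.5·0.9100^7 ≈ 4.9092 billion.

$4.91 billion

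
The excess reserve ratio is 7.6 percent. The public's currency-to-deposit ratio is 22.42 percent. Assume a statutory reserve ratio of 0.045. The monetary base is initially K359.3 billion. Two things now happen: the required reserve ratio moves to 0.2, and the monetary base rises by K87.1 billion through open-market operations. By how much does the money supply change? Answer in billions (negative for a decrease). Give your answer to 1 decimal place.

-181.7 billion

Before: m₁ = (1 + 0.2242) / (0.045 + 0.076 + 0.2242) ≈ 3.54635, MB₁ = 359.3, so M₁ = 3.54635 × 359.3 ≈ 1274.2036 billion.
After: m₂ = (1 + 0.2242) / (0.2 + 0.076 + 0.2242) ≈ 2.44742, MB₂ = 359.3 + 87.1 = 446.4, so M₂ = 2.44742 × 446.4 ≈ 1092.5283 billion.
ΔM = M₂ − M₁ = 1092.5283 − 1274.2036 = -181.6753 billion.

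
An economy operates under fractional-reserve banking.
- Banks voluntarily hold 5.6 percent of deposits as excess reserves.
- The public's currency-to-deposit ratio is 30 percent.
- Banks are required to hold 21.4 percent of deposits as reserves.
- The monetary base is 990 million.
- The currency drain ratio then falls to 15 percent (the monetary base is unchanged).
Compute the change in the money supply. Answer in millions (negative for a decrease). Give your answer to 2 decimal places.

452.82 million

Initially m₁ = (1 + 0.3) / (0.214 + 0.056 + 0.3) ≈ 2.280702, so M₁ = 2.280702 × 990 ≈ 2257.895 million.
After the change m₂ = (1 + 0.15) / (0.214 + 0.056 + 0.15) ≈ 2.738095, so M₂ = 2.738095 × 990 ≈ 2710.7141 million.
ΔM = M₂ − M₁ = 2710.7141 − 2257.895 = 452.8191 million.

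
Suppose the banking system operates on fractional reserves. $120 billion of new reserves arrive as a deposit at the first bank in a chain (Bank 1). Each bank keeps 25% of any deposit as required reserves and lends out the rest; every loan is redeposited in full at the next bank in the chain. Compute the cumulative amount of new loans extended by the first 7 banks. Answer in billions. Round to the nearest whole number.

$312 billion

Bank i lends (1 − rr)^i of the original deposit: Bank 1 lends 120·0.7500 = 90.0000, Bank 2 lends 120·0.7500² = 67.5000, and so on.
Summing a geometric series: total = 120·[0.7500·(1 − 0.7500^7) / (1 − 0.7500)] ≈ 311.9458 billion.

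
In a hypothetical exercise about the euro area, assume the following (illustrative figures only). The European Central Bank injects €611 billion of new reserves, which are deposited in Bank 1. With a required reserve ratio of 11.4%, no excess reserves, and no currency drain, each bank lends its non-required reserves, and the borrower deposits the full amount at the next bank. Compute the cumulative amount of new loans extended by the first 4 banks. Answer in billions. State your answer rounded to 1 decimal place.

Bank i lends (1 − rr)^i of the original deposit: Bank 1 lends 611·0.8860 = 541.3460, Bank 2 lends 611·0.8860² ≈ 479.6326, and so on.
Summing a geometric series: total = 611·[0.8860·(1 − 0.8860^4) / (1 − 0.8860)] ≈ 1822.4426 billion.

€1822.4 billion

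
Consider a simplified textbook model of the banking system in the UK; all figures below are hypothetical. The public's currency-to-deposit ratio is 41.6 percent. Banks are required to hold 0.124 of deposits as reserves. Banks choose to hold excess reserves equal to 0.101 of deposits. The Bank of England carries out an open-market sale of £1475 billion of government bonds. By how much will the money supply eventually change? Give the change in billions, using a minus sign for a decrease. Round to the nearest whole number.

-3258 billion

The money multiplier is m = (1 + c) / (rr + e + c) = (1 + 0.416) / (0.124 + 0.101 + 0.416) ≈ 2.20905.
The sale removes 1475 billion of base, so ΔM = m × ΔMB = 2.20905 × (−1475) ≈ -3258.3488 billion.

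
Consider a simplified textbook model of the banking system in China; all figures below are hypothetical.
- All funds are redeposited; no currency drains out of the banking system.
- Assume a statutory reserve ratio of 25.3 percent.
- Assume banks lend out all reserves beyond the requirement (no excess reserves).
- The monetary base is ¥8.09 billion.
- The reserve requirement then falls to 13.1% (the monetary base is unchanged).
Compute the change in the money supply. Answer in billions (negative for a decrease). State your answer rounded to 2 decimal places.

¥29.78 billion

Initially m₁ = 1 / (0.253) ≈ 3.9526, so M₁ = 3.9526 × 8.09 ≈ 31.9765 billion.
After the change m₂ = 1 / (0.131) ≈ 7.6336, so M₂ = 7.6336 × 8.09 ≈ 61.7558 billion.
ΔM = M₂ − M₁ = 61.7558 − 31.9765 = 29.7793 billion.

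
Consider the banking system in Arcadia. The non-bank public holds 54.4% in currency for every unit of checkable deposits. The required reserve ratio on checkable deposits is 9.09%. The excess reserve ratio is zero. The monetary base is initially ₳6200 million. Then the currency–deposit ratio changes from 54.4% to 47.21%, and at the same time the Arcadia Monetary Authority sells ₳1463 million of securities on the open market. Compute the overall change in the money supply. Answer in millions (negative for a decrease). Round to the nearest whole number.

Before: m₁ = (1 + 0.544) / (0.0909 + 0.544) ≈ 2.43188, MB₁ = 6200, so M₁ = 2.43188 × 6200 = 15077.656 million.
After: m₂ = (1 + 0.4721) / (0.0909 + 0.4721) ≈ 2.61474, MB₂ = 6200 − 1463 = 4737, so M₂ = 2.61474 × 4737 ≈ 12386.0234 million.
ΔM = M₂ − M₁ = 12386.0234 − 15077.656 = -2691.6326 million.

-2692 million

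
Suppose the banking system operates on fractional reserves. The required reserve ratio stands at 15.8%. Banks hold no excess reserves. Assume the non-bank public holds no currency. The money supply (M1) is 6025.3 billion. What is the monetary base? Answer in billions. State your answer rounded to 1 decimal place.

952.0 billion

With no currency drain and no excess reserves, the money multiplier is m = 1/rr = 1/0.158 ≈ 6.329114.
The monetary base is MB = M / m = 6025.3 / 6.329114 ≈ 951.9974 billion.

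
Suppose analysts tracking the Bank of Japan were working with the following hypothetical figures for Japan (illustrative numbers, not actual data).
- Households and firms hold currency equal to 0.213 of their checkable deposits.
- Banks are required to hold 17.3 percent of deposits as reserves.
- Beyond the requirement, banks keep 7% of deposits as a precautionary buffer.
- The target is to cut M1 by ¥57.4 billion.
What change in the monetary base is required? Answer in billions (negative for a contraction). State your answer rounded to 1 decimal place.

-21.6 billion

The money multiplier is m = (1 + c) / (rr + e + c) = (1 + 0.213) / (0.173 + 0.07 + 0.213) ≈ 2.6601.
ΔMB = ΔM / m = (−57.4) / 2.6601 ≈ -21.5781 billion.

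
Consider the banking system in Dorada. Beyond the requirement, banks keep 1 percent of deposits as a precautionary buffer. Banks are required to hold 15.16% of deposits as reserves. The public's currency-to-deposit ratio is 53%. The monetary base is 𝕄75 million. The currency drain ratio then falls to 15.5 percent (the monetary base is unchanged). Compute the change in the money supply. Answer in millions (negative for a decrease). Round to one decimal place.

Initially m₁ = (1 + 0.53) / (0.1516 + 0.01 + 0.53) ≈ 2.2123, so M₁ = 2.2123 × 75 = 165.9225 million.
After the change m₂ = (1 + 0.155) / (0.1516 + 0.01 + 0.155) ≈ 3.6481, so M₂ = 3.6481 × 75 = 273.6075 million.
ΔM = M₂ − M₁ = 273.6075 − 165.9225 = 107.685 million.

𝕄107.7 million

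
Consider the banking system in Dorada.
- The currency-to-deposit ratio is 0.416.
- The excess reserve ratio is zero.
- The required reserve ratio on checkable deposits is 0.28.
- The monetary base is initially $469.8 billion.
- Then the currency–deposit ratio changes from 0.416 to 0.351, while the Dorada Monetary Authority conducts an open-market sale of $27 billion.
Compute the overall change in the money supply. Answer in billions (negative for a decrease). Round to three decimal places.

-7.745 billion

Before: m₁ = (1 + 0.416) / (0.28 + 0.416) ≈ 2.0344828, MB₁ = 469.8, so M₁ = 2.0344828 × 469.8 ≈ 955.8 billion.
After: m₂ = (1 + 0.351) / (0.28 + 0.351) ≈ 2.1410460, MB₂ = 469.8 − 27 = 442.8, so M₂ = 2.1410460 × 442.8 ≈ 948.0552 billion.
ΔM = M₂ − M₁ = 948.0552 − 955.8 = -7.7448 billion.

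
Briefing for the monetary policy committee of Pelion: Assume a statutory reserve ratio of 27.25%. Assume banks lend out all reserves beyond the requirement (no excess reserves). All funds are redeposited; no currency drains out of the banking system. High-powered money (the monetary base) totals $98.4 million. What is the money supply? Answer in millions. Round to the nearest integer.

With no currency drain or excess reserves, the money multiplier is m = 1/rr = 1/0.2725 ≈ 3.6697.
Money supply M = m × MB = 3.6697 × 98.4 ≈ 361.0985 million.

$361 million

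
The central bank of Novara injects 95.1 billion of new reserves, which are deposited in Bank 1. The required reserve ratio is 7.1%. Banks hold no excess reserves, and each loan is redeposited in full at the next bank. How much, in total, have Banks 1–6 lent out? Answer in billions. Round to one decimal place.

Bank i lends (1 − rr)^i of the original deposit: Bank 1 lends 95.1·0.9290 = 88.3479, Bank 2 lends 95.1·0.9290² ≈ 82.0752, and so on.
Summing a geometric series: total = 95.1·[0.9290·(1 − 0.9290^6) / (1 − 0.9290)] ≈ 444.4431 billion.

444.4 billion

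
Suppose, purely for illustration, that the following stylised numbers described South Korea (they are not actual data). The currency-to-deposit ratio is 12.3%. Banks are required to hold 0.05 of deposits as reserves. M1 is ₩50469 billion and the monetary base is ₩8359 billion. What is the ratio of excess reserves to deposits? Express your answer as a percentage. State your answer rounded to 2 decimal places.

1.30%

Using m = M/MB = 50469/8359 ≈ 6.037684. Since m = (1 + c)/(c + rr + e), the denominator satisfies c + rr + e = (1 + c)/m = (1 + 0.123) / 6.037684 ≈ 0.185998.
With c = 0.123 and rr = 0.05, the ratio of excess reserves to deposits is 0.185998 − 0.123 − 0.05 = 0.012998.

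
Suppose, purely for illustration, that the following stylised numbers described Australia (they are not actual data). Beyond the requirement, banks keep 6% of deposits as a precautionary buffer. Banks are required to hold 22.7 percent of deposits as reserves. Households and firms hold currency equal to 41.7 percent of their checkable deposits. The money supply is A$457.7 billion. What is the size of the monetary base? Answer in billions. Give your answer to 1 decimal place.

The money multiplier is m = (1 + c) / (rr + e + c) = (1 + 0.417) / (0.227 + 0.06 + 0.417) ≈ 2.01278.
MB = M / m = 457.7 / 2.01278 ≈ 227.3969 billion.

A$227.4 billion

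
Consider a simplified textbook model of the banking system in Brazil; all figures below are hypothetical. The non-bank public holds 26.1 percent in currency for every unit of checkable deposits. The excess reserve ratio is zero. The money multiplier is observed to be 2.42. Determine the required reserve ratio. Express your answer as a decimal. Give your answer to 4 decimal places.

0.2601

Using m = 2.42. Since m = (1 + c)/(c + rr + e), the denominator satisfies c + rr + e = (1 + c)/m = (1 + 0.261) / 2.42 ≈ 0.521074.
With c = 0.261 and e = 0, the required reserve ratio is 0.521074 − 0.261 − 0 = 0.260074.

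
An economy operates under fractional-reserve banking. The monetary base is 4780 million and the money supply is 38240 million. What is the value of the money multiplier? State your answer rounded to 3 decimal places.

8.000

The money multiplier is m = M / MB = 38240 / 4780 = 8.00000.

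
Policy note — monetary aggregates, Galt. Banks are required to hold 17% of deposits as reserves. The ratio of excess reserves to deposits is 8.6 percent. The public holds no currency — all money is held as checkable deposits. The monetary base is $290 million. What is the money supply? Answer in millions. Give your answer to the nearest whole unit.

The money multiplier is m = 1 / (rr + e) = 1 / (0.17 + 0.086) ≈ 3.9062.
So M = m × MB = 3.9062 × 290 = 1132.798 million.

$1133 million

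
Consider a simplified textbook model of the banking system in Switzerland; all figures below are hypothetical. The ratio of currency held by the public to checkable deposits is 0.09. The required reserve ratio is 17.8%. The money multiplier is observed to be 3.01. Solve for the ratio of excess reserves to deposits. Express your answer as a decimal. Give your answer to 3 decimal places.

0.094

Using m = 3.01. Since m = (1 + c)/(c + rr + e), the denominator satisfies c + rr + e = (1 + c)/m = (1 + 0.09) / 3.01 ≈ 0.362126.
With c = 0.09 and rr = 0.178, the ratio of excess reserves to deposits is 0.362126 − 0.09 − 0.178 = 0.094126.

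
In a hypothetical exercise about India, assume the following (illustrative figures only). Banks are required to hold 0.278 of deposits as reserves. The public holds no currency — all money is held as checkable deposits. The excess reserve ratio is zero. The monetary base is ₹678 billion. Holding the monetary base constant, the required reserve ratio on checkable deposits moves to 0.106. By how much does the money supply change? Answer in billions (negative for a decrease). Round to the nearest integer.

₹3957 billion

Initially m₁ = 1 / (0.278) ≈ 3.5971, so M₁ = 3.5971 × 678 = 2438.8338 billion.
After the change m₂ = 1 / (0.106) ≈ 9.4340, so M₂ = 9.4340 × 678 = 6396.252 billion.
ΔM = M₂ − M₁ = 6396.252 − 2438.8338 = 3957.4182 billion.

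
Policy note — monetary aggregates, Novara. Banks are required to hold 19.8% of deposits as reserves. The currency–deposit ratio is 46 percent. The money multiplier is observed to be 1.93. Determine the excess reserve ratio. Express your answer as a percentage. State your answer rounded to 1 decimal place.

Using m = 1.93. Since m = (1 + c)/(c + rr + e), the denominator satisfies c + rr + e = (1 + c)/m = (1 + 0.46) / 1.93 ≈ 0.756477.
With c = 0.46 and rr = 0.198, the excess reserve ratio is 0.756477 − 0.46 − 0.198 = 0.098477.

9.8%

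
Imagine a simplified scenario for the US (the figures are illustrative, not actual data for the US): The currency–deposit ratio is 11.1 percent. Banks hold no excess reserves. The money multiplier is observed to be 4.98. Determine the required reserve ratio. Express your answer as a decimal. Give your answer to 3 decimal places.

Using m = 4.98. Since m = (1 + c)/(c + rr + e), the denominator satisfies c + rr + e = (1 + c)/m = (1 + 0.111) / 4.98 ≈ 0.223092.
With c = 0.111 and e = 0, the required reserve ratio is 0.223092 − 0.111 − 0 = 0.112092.

0.112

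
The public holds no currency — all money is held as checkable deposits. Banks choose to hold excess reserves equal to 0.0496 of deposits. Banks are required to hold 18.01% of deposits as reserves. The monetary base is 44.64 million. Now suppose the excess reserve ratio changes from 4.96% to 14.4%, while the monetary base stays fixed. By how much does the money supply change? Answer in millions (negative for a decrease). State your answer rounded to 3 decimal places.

Initially m₁ = 1 / (0.1801 + 0.0496) ≈ 4.353505, so M₁ = 4.353505 × 44.64 ≈ 194.3405 million.
After the change m₂ = 1 / (0.1801 + 0.144) ≈ 3.085467, so M₂ = 3.085467 × 44.64 ≈ 137.7352 million.
ΔM = M₂ − M₁ = 137.7352 − 194.3405 = -56.6053 million.

-56.605 million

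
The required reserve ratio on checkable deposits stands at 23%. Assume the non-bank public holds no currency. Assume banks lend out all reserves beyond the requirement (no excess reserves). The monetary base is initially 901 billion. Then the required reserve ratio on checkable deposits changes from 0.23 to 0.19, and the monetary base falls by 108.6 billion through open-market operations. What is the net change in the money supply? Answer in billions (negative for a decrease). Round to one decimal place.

253.1 billion

Before: m₁ = 1 / (0.23) ≈ 4.34783, MB₁ = 901, so M₁ = 4.34783 × 901 ≈ 3917.3948 billion.
After: m₂ = 1 / (0.19) ≈ 5.26316, MB₂ = 901 − 108.6 = 792.4, so M₂ = 5.26316 × 792.4 ≈ 4170.528 billion.
ΔM = M₂ − M₁ = 4170.528 − 3917.3948 = 253.1332 billion.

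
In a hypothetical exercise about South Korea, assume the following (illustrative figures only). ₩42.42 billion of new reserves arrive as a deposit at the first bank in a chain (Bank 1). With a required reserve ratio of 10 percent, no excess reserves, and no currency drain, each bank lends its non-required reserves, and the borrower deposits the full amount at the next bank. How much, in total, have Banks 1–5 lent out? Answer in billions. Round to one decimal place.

₩156.3 billion

Bank i lends (1 − rr)^i of the original deposit: Bank 1 lends 42.42·0.9000 = 38.1780, Bank 2 lends 42.42·0.9000² = 34.3602, and so on.
Summing a geometric series: total = 42.42·[0.9000·(1 − 0.9000^5) / (1 − 0.9000)] ≈ 156.3427 billion.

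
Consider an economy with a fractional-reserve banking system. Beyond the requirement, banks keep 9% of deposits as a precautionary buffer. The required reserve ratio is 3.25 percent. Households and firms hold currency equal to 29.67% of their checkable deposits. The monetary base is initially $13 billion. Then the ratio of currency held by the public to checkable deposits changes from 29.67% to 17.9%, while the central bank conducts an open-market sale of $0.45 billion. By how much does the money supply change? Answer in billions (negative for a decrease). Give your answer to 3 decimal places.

$8.864 billion

Before: m₁ = (1 + 0.2967) / (0.0325 + 0.09 + 0.2967) ≈ 3.093273, MB₁ = 13, so M₁ = 3.093273 × 13 ≈ 40.2125 billion.
After: m₂ = (1 + 0.179) / (0.0325 + 0.09 + 0.179) ≈ 3.910448, MB₂ = 13 − 0.45 = 12.55, so M₂ = 3.910448 × 12.55 ≈ 49.0761 billion.
ΔM = M₂ − M₁ = 49.0761 − 40.2125 = 8.8636 billion.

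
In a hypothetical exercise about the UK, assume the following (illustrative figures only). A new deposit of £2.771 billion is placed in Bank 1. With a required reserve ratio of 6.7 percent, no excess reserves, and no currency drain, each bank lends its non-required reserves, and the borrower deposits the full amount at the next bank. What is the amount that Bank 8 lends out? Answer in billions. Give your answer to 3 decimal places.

Each bank lends a fraction (1 − rr) = 0.9330 of the deposit it receives, so Bank 8 receives 2.771·0.9330^7 and lends 2.771·0.9330^8 ≈ 1.5911 billion.

£1.591 billion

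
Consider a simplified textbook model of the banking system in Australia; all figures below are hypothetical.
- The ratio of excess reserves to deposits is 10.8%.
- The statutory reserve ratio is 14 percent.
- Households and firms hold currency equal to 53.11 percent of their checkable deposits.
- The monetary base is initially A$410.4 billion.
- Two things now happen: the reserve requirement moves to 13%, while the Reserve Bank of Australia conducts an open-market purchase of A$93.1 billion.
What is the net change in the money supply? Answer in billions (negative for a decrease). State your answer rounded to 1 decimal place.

Before: m₁ = (1 + 0.5311) / (0.14 + 0.108 + 0.5311) ≈ 1.96522, MB₁ = 410.4, so M₁ = 1.96522 × 410.4 ≈ 806.5263 billion.
After: m₂ = (1 + 0.5311) / (0.13 + 0.108 + 0.5311) ≈ 1.99077, MB₂ = 410.4 + 93.1 = 503.5, so M₂ = 1.99077 × 503.5 ≈ 1002.3527 billion.
ΔM = M₂ − M₁ = 1002.3527 − 806.5263 = 195.8264 billion.

A$195.8 billion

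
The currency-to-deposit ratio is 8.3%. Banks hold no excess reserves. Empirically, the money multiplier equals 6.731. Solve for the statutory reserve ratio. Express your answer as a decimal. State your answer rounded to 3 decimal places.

Using m = 6.731. Since m = (1 + c)/(c + rr + e), the denominator satisfies c + rr + e = (1 + c)/m = (1 + 0.083) / 6.731 ≈ 0.160897.
With c = 0.083 and e = 0, the statutory reserve ratio is 0.160897 − 0.083 − 0 = 0.077897.

0.078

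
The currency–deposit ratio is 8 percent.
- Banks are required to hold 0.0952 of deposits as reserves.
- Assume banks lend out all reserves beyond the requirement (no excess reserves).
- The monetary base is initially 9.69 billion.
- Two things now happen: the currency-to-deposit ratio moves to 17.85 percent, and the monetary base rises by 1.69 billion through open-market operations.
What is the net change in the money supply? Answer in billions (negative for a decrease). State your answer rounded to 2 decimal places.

-10.73 billion

Before: m₁ = (1 + 0.08) / (0.0952 + 0.08) ≈ 6.16438, MB₁ = 9.69, so M₁ = 6.16438 × 9.69 ≈ 59.7328 billion.
After: m₂ = (1 + 0.1785) / (0.0952 + 0.1785) ≈ 4.30581, MB₂ = 9.69 + 1.69 = 11.38, so M₂ = 4.30581 × 11.38 ≈ 49.0001 billion.
ΔM = M₂ − M₁ = 49.0001 − 59.7328 = -10.7327 billion.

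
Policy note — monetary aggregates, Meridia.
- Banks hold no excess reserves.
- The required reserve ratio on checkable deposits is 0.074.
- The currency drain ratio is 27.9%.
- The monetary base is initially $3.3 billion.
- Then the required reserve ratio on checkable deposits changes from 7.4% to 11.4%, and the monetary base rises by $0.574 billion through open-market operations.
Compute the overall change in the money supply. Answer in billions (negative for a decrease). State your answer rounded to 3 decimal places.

$0.651 billion

Before: m₁ = (1 + 0.279) / (0.074 + 0.279) ≈ 3.62323, MB₁ = 3.3, so M₁ = 3.62323 × 3.3 ≈ 11.9567 billion.
After: m₂ = (1 + 0.279) / (0.114 + 0.279) ≈ 3.25445, MB₂ = 3.3 + 0.574 = 3.874, so M₂ = 3.25445 × 3.874 ≈ 12.6077 billion.
ΔM = M₂ − M₁ = 12.6077 − 11.9567 = 0.651 billion.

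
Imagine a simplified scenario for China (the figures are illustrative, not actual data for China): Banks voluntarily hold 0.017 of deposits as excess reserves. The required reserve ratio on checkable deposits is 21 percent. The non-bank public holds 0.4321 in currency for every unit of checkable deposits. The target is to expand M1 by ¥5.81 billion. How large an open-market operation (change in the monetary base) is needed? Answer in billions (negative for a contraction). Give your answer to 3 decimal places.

The money multiplier is m = (1 + c) / (rr + e + c) = (1 + 0.4321) / (0.21 + 0.017 + 0.4321) ≈ 2.17281.
ΔMB = ΔM / m = (+5.81) / 2.17281 ≈ 2.674 billion.

¥2.674 billion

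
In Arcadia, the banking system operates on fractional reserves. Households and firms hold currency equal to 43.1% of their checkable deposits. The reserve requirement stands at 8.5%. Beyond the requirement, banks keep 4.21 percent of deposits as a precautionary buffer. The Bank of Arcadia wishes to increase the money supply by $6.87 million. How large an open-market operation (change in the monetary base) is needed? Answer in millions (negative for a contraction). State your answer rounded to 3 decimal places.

The money multiplier is m = (1 + c) / (rr + e + c) = (1 + 0.431) / (0.085 + 0.0421 + 0.431) ≈ 2.56406.
ΔMB = ΔM / m = (+6.87) / 2.56406 ≈ 2.6793 million.

$2.679 million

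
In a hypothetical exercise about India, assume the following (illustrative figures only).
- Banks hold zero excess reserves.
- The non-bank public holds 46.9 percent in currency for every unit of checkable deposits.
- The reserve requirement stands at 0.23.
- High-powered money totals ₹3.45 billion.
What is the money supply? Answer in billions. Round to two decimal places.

The money multiplier is m = (1 + c) / (rr + c) = (1 + 0.469) / (0.23 + 0.469) ≈ 2.1016.
So M = m × MB = 2.1016 × 3.45 ≈ 7.2505 billion.

₹7.25 billion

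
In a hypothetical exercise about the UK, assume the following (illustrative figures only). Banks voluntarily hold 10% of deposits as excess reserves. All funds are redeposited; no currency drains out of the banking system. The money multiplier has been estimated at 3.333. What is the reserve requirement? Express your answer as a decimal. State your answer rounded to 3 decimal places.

0.200

Using m = 3.333. Since m = (1 + c)/(c + rr + e), the denominator satisfies c + rr + e = (1 + c)/m = (1 + 0) / 3.333 ≈ 0.300030.
With c = 0 and e = 0.1, the reserve requirement is 0.300030 − 0 − 0.1 = 0.20003.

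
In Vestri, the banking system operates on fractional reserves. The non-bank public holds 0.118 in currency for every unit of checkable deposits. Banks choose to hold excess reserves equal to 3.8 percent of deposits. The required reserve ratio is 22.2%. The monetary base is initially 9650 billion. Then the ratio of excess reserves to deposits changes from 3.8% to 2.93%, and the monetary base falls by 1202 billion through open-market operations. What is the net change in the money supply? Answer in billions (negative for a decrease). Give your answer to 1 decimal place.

-2966.5 billion

Before: m₁ = (1 + 0.118) / (0.222 + 0.038 + 0.118) ≈ 2.957672, MB₁ = 9650, so M₁ = 2.957672 × 9650 = 28541.5348 billion.
After: m₂ = (1 + 0.118) / (0.222 + 0.0293 + 0.118) ≈ 3.027349, MB₂ = 9650 − 1202 = 8448, so M₂ = 3.027349 × 8448 ≈ 25575.0444 billion.
ΔM = M₂ − M₁ = 25575.0444 − 28541.5348 = -2966.4904 billion.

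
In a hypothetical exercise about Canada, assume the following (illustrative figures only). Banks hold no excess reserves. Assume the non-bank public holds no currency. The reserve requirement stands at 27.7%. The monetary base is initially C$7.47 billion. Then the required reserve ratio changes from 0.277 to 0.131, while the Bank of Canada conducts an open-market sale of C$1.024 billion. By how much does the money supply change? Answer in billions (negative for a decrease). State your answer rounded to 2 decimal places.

Before: m₁ = 1 / (0.277) ≈ 3.6101, MB₁ = 7.47, so M₁ = 3.6101 × 7.47 ≈ 26.9674 billion.
After: m₂ = 1 / (0.131) ≈ 7.6336, MB₂ = 7.47 − 1.024 = 6.446, so M₂ = 7.6336 × 6.446 ≈ 49.2062 billion.
ΔM = M₂ − M₁ = 49.2062 − 26.9674 = 22.2388 billion.

C$22.24 billion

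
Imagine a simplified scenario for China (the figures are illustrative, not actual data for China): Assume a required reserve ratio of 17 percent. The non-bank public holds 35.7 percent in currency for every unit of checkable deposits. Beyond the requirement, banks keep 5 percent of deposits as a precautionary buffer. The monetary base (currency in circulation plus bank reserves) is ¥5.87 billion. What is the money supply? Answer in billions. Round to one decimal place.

¥13.8 billion

The money multiplier is m = (1 + c) / (rr + e + c) = (1 + 0.357) / (0.17 + 0.05 + 0.357) ≈ 2.3518.
So M = m × MB = 2.3518 × 5.87 ≈ 13.8051 billion.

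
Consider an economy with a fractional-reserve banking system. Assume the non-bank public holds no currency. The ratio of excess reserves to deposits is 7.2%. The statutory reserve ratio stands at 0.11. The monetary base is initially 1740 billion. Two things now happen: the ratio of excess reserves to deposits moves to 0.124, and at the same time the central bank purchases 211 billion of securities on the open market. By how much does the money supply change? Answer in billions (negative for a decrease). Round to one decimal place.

-1222.8 billion

Before: m₁ = 1 / (0.11 + 0.072) ≈ 5.494505, MB₁ = 1740, so M₁ = 5.494505 × 1740 = 9560.4387 billion.
After: m₂ = 1 / (0.11 + 0.124) ≈ 4.273504, MB₂ = 1740 + 211 = 1951, so M₂ = 4.273504 × 1951 ≈ 8337.6063 billion.
ΔM = M₂ − M₁ = 8337.6063 − 9560.4387 = -1222.8324 billion.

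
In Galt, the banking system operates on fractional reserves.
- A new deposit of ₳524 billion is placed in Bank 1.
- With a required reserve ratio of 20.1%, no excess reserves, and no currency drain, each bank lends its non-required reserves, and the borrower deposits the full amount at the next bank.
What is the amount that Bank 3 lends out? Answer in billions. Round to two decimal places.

₳267.28 billion

Each bank lends a fraction (1 − rr) = 0.7990 of the deposit it receives, so Bank 3 receives 524·0.7990^2 and lends 524·0.7990^3 ≈ 267.2832 billion.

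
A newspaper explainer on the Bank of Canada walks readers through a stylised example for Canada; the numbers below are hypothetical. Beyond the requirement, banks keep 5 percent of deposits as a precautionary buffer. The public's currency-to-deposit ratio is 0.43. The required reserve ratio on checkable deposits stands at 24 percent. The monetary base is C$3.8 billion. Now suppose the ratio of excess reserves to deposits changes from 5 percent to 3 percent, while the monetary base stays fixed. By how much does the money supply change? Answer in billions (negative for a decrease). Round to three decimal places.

Initially m₁ = (1 + 0.43) / (0.24 + 0.05 + 0.43) ≈ 1.98611, so M₁ = 1.98611 × 3.8 ≈ 7.5472 billion.
After the change m₂ = (1 + 0.43) / (0.24 + 0.03 + 0.43) ≈ 2.04286, so M₂ = 2.04286 × 3.8 ≈ 7.7629 billion.
ΔM = M₂ − M₁ = 7.7629 − 7.5472 = 0.2157 billion.

C$0.216 billion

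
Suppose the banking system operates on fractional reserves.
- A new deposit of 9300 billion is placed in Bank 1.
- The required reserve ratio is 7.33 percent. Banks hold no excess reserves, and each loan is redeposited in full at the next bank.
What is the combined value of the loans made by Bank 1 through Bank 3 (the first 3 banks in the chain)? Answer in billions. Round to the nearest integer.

24006 billion

Bank i lends (1 − rr)^i of the original deposit: Bank 1 lends 9300·0.9267 = 8618.3100, Bank 2 lends 9300·0.9267² ≈ 7986.5879, and so on.
Summing a geometric series: total = 9300·[0.9267·(1 − 0.9267^3) / (1 − 0.9267)] ≈ 24006.0689 billion.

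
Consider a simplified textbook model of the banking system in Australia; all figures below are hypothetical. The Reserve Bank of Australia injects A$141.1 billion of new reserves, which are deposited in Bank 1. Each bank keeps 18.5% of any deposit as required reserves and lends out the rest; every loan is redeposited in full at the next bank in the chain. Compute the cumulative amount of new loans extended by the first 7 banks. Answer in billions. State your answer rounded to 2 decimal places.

A$473.14 billion

Bank i lends (1 − rr)^i of the original deposit: Bank 1 lends 141.1·0.8150 = 114.9965, Bank 2 lends 141.1·0.8150² ≈ 93.7221, and so on.
Summing a geometric series: total = 141.1·[0.8150·(1 − 0.8150^7) / (1 − 0.8150)] ≈ 473.1404 billion.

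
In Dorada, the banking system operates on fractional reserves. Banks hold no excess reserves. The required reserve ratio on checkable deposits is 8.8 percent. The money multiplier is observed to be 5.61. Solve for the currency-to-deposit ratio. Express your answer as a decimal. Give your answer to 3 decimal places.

Using m = 5.61. From m = (1 + c)/(c + rr + e), rearranging gives 1 + c = m·(c + rr + e), so c·(1 − m) = m·(rr + e) − 1.
Hence c = [m·(rr + e) − 1]/(1 − m) = [5.61 × (0.088 + 0) − 1] / (1 − 5.61) ≈ 0.109831.

0.110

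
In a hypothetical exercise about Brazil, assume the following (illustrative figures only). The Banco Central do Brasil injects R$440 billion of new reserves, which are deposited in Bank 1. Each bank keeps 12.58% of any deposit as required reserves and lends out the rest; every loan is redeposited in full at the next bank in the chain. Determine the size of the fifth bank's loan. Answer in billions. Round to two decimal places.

Each bank lends a fraction (1 − rr) = 0.8742 of the deposit it receives, so Bank 5 receives 440·0.8742^4 and lends 440·0.8742^5 ≈ 224.6501 billion.

R$224.65 billion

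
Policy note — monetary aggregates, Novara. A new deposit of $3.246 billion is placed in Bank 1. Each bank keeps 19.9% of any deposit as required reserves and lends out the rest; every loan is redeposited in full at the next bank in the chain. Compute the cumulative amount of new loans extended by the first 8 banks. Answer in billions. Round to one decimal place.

$10.9 billion

Bank i lends (1 − rr)^i of the original deposit: Bank 1 lends 3.246·0.8010 ≈ 2.6000, Bank 2 lends 3.246·0.8010² ≈ 2.0826, and so on.
Summing a geometric series: total = 3.246·[0.8010·(1 − 0.8010^8) / (1 − 0.8010)] ≈ 10.8515 billion.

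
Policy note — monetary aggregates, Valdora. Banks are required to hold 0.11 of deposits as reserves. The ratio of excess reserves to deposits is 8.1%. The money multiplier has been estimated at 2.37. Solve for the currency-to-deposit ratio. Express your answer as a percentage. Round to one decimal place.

Using m = 2.37. From m = (1 + c)/(c + rr + e), rearranging gives 1 + c = m·(c + rr + e), so c·(1 − m) = m·(rr + e) − 1.
Hence c = [m·(rr + e) − 1]/(1 − m) = [2.37 × (0.11 + 0.081) − 1] / (1 − 2.37) ≈ 0.399511.

40.0%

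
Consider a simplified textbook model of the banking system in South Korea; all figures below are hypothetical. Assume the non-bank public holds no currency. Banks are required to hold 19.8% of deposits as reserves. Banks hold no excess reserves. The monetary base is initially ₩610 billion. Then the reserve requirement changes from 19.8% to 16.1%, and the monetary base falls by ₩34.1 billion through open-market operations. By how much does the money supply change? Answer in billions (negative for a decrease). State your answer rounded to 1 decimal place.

₩496.2 billion

Before: m₁ = 1 / (0.198) ≈ 5.05051, MB₁ = 610, so M₁ = 5.05051 × 610 = 3080.8111 billion.
After: m₂ = 1 / (0.161) ≈ 6.21118, MB₂ = 610 − 34.1 = 575.9, so M₂ = 6.21118 × 575.9 ≈ 3577.0186 billion.
ΔM = M₂ − M₁ = 3577.0186 − 3080.8111 = 496.2075 billion.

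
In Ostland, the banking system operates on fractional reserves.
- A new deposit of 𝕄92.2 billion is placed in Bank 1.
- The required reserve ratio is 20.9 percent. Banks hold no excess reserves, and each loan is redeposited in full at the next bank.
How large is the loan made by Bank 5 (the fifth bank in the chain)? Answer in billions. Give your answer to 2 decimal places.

Each bank lends a fraction (1 − rr) = 0.7910 of the deposit it receives, so Bank 5 receives 92.2·0.7910^4 and lends 92.2·0.7910^5 ≈ 28.5505 billion.

𝕄28.55 billion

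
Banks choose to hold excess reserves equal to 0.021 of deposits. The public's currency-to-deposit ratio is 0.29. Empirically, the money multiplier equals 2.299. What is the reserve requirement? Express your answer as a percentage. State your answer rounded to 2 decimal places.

Using m = 2.299. Since m = (1 + c)/(c + rr + e), the denominator satisfies c + rr + e = (1 + c)/m = (1 + 0.29) / 2.299 ≈ 0.561114.
With c = 0.29 and e = 0.021, the reserve requirement is 0.561114 − 0.29 − 0.021 = 0.250114.

25.01%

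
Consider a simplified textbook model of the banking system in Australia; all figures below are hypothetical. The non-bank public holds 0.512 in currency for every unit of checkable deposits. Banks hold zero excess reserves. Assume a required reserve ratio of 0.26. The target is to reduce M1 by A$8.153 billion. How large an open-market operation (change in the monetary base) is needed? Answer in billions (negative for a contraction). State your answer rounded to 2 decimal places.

-4.16 billion

The money multiplier is m = (1 + c) / (rr + c) = (1 + 0.512) / (0.26 + 0.512) ≈ 1.9585.
ΔMB = ΔM / m = (−8.153) / 1.9585 ≈ -4.1629 billion.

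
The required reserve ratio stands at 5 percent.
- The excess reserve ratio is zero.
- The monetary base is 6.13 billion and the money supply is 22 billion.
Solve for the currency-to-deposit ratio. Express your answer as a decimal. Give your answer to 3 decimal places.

0.317

Using m = M/MB = 22/6.13 ≈ 3.588907. From m = (1 + c)/(c + rr + e), rearranging gives 1 + c = m·(c + rr + e), so c·(1 − m) = m·(rr + e) − 1.
Hence c = [m·(rr + e) − 1]/(1 − m) = [3.588907 × (0.05 + 0) − 1] / (1 − 3.588907) ≈ 0.316950.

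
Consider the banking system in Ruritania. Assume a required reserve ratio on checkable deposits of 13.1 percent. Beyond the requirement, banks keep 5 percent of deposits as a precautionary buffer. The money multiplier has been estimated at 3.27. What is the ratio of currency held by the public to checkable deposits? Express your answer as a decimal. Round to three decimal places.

Using m = 3.27. From m = (1 + c)/(c + rr + e), rearranging gives 1 + c = m·(c + rr + e), so c·(1 − m) = m·(rr + e) − 1.
Hence c = [m·(rr + e) − 1]/(1 − m) = [3.27 × (0.131 + 0.05) − 1] / (1 − 3.27) ≈ 0.179793.

0.180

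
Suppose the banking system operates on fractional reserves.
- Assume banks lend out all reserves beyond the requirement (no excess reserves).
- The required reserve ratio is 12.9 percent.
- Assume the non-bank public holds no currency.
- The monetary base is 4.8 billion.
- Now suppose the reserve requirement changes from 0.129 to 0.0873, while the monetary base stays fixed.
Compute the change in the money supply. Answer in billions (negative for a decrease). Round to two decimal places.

17.77 billion

Initially m₁ = 1 / (0.129) ≈ 7.7519, so M₁ = 7.7519 × 4.8 ≈ 37.2091 billion.
After the change m₂ = 1 / (0.0873) ≈ 11.4548, so M₂ = 11.4548 × 4.8 ≈ 54.983 billion.
ΔM = M₂ − M₁ = 54.983 − 37.2091 = 17.7739 billion.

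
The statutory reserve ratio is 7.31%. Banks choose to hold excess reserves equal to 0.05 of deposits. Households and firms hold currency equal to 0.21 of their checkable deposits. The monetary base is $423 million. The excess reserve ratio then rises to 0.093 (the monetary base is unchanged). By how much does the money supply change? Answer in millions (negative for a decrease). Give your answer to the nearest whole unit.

Initially m₁ = (1 + 0.21) / (0.0731 + 0.05 + 0.21) ≈ 3.6325, so M₁ = 3.6325 × 423 = 1536.5475 million.
After the change m₂ = (1 + 0.21) / (0.0731 + 0.093 + 0.21) ≈ 3.2172, so M₂ = 3.2172 × 423 = 1360.8756 million.
ΔM = M₂ − M₁ = 1360.8756 − 1536.5475 = -175.6719 million.

-176 million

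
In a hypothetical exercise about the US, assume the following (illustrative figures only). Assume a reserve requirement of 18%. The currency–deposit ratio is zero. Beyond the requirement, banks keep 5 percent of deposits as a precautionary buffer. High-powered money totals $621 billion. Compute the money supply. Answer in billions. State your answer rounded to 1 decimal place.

The money multiplier is m = 1 / (rr + e) = 1 / (0.18 + 0.05) ≈ 4.34783.
So M = m × MB = 4.34783 × 621 ≈ 2700.0024 billion.

$2700.0 billion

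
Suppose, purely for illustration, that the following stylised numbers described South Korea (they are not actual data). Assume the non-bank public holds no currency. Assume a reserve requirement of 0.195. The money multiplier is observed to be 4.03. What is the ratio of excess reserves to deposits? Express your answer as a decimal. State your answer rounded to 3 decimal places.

0.053

Using m = 4.03. Since m = (1 + c)/(c + rr + e), the denominator satisfies c + rr + e = (1 + c)/m = (1 + 0) / 4.03 ≈ 0.248139.
With c = 0 and rr = 0.195, the ratio of excess reserves to deposits is 0.248139 − 0 − 0.195 = 0.053139.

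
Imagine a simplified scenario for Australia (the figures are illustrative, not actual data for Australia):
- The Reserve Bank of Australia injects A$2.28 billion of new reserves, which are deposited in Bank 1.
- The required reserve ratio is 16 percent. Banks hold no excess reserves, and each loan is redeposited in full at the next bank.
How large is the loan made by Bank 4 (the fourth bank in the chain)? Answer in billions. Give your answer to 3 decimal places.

Each bank lends a fraction (1 − rr) = 0.8400 of the deposit it receives, so Bank 4 receives 2.28·0.8400^3 and lends 2.28·0.8400^4 ≈ 1.1351 billion.

A$1.135 billion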